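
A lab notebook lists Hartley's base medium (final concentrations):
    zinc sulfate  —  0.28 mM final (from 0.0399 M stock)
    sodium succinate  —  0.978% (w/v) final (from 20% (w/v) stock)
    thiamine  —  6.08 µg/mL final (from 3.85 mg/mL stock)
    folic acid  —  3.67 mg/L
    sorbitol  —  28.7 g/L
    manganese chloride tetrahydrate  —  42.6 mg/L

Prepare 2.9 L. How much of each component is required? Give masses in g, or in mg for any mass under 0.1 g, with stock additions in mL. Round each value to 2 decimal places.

zinc sulfate 20.35 mL; sodium succinate 141.81 mL; thiamine 4.58 mL; folic acid 10.64 mg; sorbitol 83.23 g; manganese chloride tetrahydrate 0.12 g

Scale factor relative to 1 L: 2.9.
zinc sulfate: dilute stock: 0.28 mM × 2900 mL ÷ 39.9 mM = 20.35 mL
sodium succinate: C1V1 = C2V2 → 0.978% ÷ 20% × 2900 mL = 141.81 mL
thiamine: C1V1 = C2V2 → 6.08 µg/mL × 2900 mL ÷ 3850 µg/mL = 4.58 mL
folic acid: 3.67 mg/L × 2.9 L = 10.64 mg
sorbitol: 28.7 g/L × 2.9 L = 83.23 g
manganese chloride tetrahydrate: 42.6 mg/L × 2.9 L = 123.54 mg = 0.12 g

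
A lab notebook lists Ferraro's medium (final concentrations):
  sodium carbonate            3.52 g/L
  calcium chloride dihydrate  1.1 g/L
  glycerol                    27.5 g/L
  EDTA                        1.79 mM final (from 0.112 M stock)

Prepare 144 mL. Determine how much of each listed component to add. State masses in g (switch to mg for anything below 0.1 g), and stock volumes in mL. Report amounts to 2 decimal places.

Target volume = 144 mL = 0.144 L.
sodium carbonate: 3.52 g/L × 0.144 L = 0.51 g
calcium chloride dihydrate: 1.1 g/L × 0.144 L = 0.16 g
glycerol: 27.5 g/L × 0.144 L = 3.96 g
EDTA: C1V1 = C2V2 → 1.79 mM × 144 mL ÷ 112 mM = 2.30 mL

sodium carbonate 0.51 g; calcium chloride dihydrate 0.16 g; glycerol 3.96 g; EDTA 2.30 mL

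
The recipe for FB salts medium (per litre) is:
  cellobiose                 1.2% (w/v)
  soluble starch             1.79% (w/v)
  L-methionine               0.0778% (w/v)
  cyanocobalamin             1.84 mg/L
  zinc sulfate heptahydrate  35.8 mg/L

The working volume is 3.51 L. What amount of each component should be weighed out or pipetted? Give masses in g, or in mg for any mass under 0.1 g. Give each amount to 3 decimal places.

Scale factor relative to 1 L: 3.51.
cellobiose: 1.2% w/v = 12 g/L → 12 × 3.51 L = 42.120 g
soluble starch: 1.79 g per 100 mL × 3510 mL ÷ 100 = 62.829 g
L-methionine: 0.0778 g per 100 mL × 3510 mL ÷ 100 = 2.731 g
cyanocobalamin: 1.84 mg/L × 3.51 L = 6.458 mg
zinc sulfate heptahydrate: 35.8 mg/L × 3.51 L = 125.658 mg = 0.126 g

cellobiose 42.120 g; soluble starch 62.829 g; L-methionine 2.731 g; cyanocobalamin 6.458 mg; zinc sulfate heptahydrate 0.126 g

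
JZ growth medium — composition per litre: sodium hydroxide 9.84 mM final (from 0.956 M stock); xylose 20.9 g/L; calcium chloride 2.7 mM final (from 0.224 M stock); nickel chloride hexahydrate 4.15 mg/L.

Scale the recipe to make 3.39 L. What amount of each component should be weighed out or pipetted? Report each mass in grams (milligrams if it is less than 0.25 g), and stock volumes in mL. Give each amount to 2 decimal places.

sodium hydroxide 34.89 mL; xylose 70.85 g; calcium chloride 40.86 mL; nickel chloride hexahydrate 14.07 mg

Scale factor relative to 1 L: 3.39.
sodium hydroxide: V = C2·V2/C1 = 9.84 mM × 3390 mL ÷ 956 mM = 34.89 mL
xylose: 20.9 g/L × 3.39 L = 70.85 g
calcium chloride: C1V1 = C2V2 → 2.7 mM × 3390 mL ÷ 224 mM = 40.86 mL
nickel chloride hexahydrate: 4.15 mg/L × 3.39 L = 14.07 mg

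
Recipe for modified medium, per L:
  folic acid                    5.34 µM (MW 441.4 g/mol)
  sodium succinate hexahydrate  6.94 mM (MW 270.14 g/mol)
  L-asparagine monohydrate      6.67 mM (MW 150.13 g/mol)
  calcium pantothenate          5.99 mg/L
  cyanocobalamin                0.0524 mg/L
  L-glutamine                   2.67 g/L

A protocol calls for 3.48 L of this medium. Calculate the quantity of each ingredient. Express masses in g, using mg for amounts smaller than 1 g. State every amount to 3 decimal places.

Working volume: 3.48 L.
folic acid: 5.34 µmol/L × 441.4 g/mol × 3.48 L ÷ 1000 = 8.203 mg
sodium succinate hexahydrate: 6.94 mmol/L × 270.14 g/mol × 3.48 L ÷ 1000 = 6.524 g
L-asparagine monohydrate: 6.67 mmol/L × 150.13 g/mol × 3.48 L ÷ 1000 = 3.485 g
calcium pantothenate: 5.99 mg/L × 3.48 L = 20.845 mg
cyanocobalamin: 0.0524 mg/L × 3.48 L = 0.182 mg
L-glutamine: 2.67 g/L × 3.48 L = 9.292 g

folic acid 8.203 mg; sodium succinate hexahydrate 6.524 g; L-asparagine monohydrate 3.485 g; calcium pantothenate 20.845 mg; cyanocobalamin 0.182 mg; L-glutamine 9.292 g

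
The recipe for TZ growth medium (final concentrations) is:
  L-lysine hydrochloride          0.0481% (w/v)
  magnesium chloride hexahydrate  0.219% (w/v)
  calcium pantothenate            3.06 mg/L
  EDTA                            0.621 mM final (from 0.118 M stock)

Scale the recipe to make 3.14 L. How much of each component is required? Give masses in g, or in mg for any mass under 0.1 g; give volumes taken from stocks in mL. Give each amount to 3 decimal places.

Scale factor relative to 1 L: 3.14.
L-lysine hydrochloride: 0.0481% w/v = 0.481 g/L → 0.481 × 3.14 L = 1.510 g
magnesium chloride hexahydrate: 0.219% w/v = 2.19 g/L → 2.19 × 3.14 L = 6.877 g
calcium pantothenate: 3.06 mg/L × 3.14 L = 9.608 mg
EDTA: dilute stock: 0.621 mM × 3140 mL ÷ 118 mM = 16.525 mL

L-lysine hydrochloride 1.510 g; magnesium chloride hexahydrate 6.877 g; calcium pantothenate 9.608 mg; EDTA 16.525 mL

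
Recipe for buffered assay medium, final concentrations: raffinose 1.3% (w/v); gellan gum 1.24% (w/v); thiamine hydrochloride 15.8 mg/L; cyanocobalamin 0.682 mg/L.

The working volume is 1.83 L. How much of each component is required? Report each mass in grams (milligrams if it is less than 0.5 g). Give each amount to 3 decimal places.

raffinose 23.790 g; gellan gum 22.692 g; thiamine hydrochloride 28.914 mg; cyanocobalamin 1.248 mg

Scale factor relative to 1 L: 1.83.
raffinose: 1.3 g per 100 mL × 1830 mL ÷ 100 = 23.790 g
gellan gum: 1.24 g per 100 mL × 1830 mL ÷ 100 = 22.692 g
thiamine hydrochloride: 15.8 mg/L × 1.83 L = 28.914 mg
cyanocobalamin: 0.682 mg/L × 1.83 L = 1.248 mg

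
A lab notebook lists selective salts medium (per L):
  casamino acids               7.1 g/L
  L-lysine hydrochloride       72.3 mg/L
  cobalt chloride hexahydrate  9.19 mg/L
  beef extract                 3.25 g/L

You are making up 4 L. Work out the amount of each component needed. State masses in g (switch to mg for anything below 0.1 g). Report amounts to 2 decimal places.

Working volume: 4 L.
casamino acids: 7.1 g/L × 4 L = 28.40 g
L-lysine hydrochloride: 72.3 mg/L × 4 L = 289.2 mg = 0.29 g
cobalt chloride hexahydrate: 9.19 mg/L × 4 L = 36.76 mg
beef extract: 3.25 g/L × 4 L = 13.00 g

casamino acids 28.40 g; L-lysine hydrochloride 0.29 g; cobalt chloride hexahydrate 36.76 mg; beef extract 13.00 g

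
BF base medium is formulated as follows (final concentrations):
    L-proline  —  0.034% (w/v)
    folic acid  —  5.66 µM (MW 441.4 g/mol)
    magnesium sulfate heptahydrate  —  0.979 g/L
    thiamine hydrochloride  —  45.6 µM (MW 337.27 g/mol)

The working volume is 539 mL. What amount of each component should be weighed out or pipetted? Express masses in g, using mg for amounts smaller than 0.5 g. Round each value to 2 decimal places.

Scale factor relative to 1 L: 0.539.
L-proline: 0.034 g per 100 mL × 539 mL ÷ 100 = 0.18326 g = 183.26 mg
folic acid: 5.66 µmol/L × 441.4 g/mol × 0.539 L ÷ 1000 = 1.35 mg
magnesium sulfate heptahydrate: 0.979 g/L × 0.539 L = 0.53 g
thiamine hydrochloride: 45.6 µmol/L × 337.27 g/mol × 0.539 L ÷ 1000 = 8.29 mg

L-proline 183.26 mg; folic acid 1.35 mg; magnesium sulfate heptahydrate 0.53 g; thiamine hydrochloride 8.29 mg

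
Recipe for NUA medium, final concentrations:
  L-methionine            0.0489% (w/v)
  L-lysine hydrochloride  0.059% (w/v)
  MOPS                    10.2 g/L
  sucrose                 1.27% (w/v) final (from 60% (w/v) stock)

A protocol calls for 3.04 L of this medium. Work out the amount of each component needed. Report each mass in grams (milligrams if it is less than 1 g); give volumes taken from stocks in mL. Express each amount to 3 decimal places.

Working volume: 3.04 L.
L-methionine: 0.0489 g per 100 mL × 3040 mL ÷ 100 = 1.487 g
L-lysine hydrochloride: 0.059 g per 100 mL × 3040 mL ÷ 100 = 1.794 g
MOPS: 10.2 g/L × 3.04 L = 31.008 g
sucrose: C1V1 = C2V2 → 1.27% ÷ 60% × 3040 mL = 64.347 mL

L-methionine 1.487 g; L-lysine hydrochloride 1.794 g; MOPS 31.008 g; sucrose 64.347 mL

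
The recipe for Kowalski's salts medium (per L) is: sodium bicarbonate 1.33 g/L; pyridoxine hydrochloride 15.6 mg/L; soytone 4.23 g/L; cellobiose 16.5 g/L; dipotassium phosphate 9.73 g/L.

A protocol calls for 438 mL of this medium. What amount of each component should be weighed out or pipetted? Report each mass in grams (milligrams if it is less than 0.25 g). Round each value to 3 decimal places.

Target volume = 438 mL = 0.438 L.
sodium bicarbonate: 1.33 g/L × 0.438 L = 0.583 g
pyridoxine hydrochloride: 15.6 mg/L × 0.438 L = 6.833 mg
soytone: 4.23 g/L × 0.438 L = 1.853 g
cellobiose: 16.5 g/L × 0.438 L = 7.227 g
dipotassium phosphate: 9.73 g/L × 0.438 L = 4.262 g

sodium bicarbonate 0.583 g; pyridoxine hydrochloride 6.833 mg; soytone 1.853 g; cellobiose 7.227 g; dipotassium phosphate 4.262 g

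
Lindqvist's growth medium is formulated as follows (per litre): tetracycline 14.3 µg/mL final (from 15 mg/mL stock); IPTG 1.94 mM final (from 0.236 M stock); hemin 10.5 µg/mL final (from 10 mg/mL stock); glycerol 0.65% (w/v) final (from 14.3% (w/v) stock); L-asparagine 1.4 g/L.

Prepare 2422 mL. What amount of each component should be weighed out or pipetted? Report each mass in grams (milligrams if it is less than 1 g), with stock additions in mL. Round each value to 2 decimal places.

tetracycline 2.31 mL; IPTG 19.91 mL; hemin 2.54 mL; glycerol 110.09 mL; L-asparagine 3.39 g

Working volume: 2422 mL = 2.422 L.
tetracycline: C1V1 = C2V2 → 14.3 µg/mL × 2422 mL ÷ 15000 µg/mL = 2.31 mL
IPTG: V = C2·V2/C1 = 1.94 mM × 2422 mL ÷ 236 mM = 19.91 mL
hemin: V = C2·V2/C1 = 10.5 µg/mL × 2422 mL ÷ 10000 µg/mL = 2.54 mL
glycerol: C1V1 = C2V2 → 0.65% ÷ 14.3% × 2422 mL = 110.09 mL
L-asparagine: 1.4 g/L × 2.422 L = 3.39 g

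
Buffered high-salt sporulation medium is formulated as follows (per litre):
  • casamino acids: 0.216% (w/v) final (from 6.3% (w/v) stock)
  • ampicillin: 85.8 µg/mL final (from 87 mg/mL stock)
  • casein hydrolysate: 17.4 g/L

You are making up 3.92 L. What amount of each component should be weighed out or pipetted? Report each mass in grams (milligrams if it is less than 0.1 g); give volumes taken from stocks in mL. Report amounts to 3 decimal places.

casamino acids 134.400 mL; ampicillin 3.866 mL; casein hydrolysate 68.208 g

Scale factor relative to 1 L: 3.92.
casamino acids: dilute stock: 0.216% ÷ 6.3% × 3920 mL = 134.400 mL
ampicillin: C1V1 = C2V2 → 85.8 µg/mL × 3920 mL ÷ 87000 µg/mL = 3.866 mL
casein hydrolysate: 17.4 g/L × 3.92 L = 68.208 g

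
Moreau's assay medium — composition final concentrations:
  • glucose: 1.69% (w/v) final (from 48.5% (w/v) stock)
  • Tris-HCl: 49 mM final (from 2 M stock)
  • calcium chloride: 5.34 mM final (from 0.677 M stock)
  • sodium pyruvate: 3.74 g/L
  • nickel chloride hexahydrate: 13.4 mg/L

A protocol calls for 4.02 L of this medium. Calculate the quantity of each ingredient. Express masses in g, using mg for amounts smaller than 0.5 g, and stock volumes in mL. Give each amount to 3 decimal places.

Working volume: 4.02 L.
glucose: C1V1 = C2V2 → 1.69% ÷ 48.5% × 4020 mL = 140.078 mL
Tris-HCl: dilute stock: 49 mM × 4020 mL ÷ 2000 mM = 98.490 mL
calcium chloride: V = C2·V2/C1 = 5.34 mM × 4020 mL ÷ 677 mM = 31.709 mL
sodium pyruvate: 3.74 g/L × 4.02 L = 15.035 g
nickel chloride hexahydrate: 13.4 mg/L × 4.02 L = 53.868 mg

glucose 140.078 mL; Tris-HCl 98.490 mL; calcium chloride 31.709 mL; sodium pyruvate 15.035 g; nickel chloride hexahydrate 53.868 mg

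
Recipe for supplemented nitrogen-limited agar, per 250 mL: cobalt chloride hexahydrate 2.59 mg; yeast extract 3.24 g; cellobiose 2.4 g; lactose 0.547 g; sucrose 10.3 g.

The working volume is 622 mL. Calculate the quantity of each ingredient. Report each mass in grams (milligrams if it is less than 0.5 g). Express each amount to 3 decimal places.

cobalt chloride hexahydrate 6.444 mg; yeast extract 8.061 g; cellobiose 5.971 g; lactose 1.361 g; sucrose 25.626 g

Scale factor = 622 mL / 250 mL = 2.488.
cobalt chloride hexahydrate: 2.59 mg × (622 mL / 250 mL) = 6.444 mg
yeast extract: 3.24 g × (622 mL / 250 mL) = 8.061 g
cellobiose: 2.4 g × (622 mL / 250 mL) = 5.971 g
lactose: 0.547 g × (622 mL / 250 mL) = 1.361 g
sucrose: 10.3 g × (622 mL / 250 mL) = 25.626 g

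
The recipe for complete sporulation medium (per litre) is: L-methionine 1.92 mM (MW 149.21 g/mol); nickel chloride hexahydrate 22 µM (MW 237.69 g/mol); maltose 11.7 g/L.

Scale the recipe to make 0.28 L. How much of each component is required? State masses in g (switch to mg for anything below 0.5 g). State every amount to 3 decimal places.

L-methionine 80.215 mg; nickel chloride hexahydrate 1.464 mg; maltose 3.276 g

Working volume: 0.28 L.
L-methionine: 1.92 mmol/L × 149.21 mg/mmol × 0.28 L = 80.215 mg
nickel chloride hexahydrate: 22 µmol/L × 237.69 g/mol × 0.28 L ÷ 1000 = 1.464 mg
maltose: 11.7 g/L × 0.28 L = 3.276 g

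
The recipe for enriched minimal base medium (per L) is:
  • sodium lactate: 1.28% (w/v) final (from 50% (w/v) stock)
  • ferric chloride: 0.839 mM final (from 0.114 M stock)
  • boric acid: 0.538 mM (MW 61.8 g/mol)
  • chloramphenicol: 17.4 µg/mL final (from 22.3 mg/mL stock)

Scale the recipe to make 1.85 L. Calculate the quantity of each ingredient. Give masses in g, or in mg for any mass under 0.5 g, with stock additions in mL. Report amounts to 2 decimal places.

Scale factor relative to 1 L: 1.85.
sodium lactate: V = C2·V2/C1 = 1.28% ÷ 50% × 1850 mL = 47.36 mL
ferric chloride: C1V1 = C2V2 → 0.839 mM × 1850 mL ÷ 114 mM = 13.62 mL
boric acid: 0.538 mmol/L × 61.8 mg/mmol × 1.85 L = 61.51 mg
chloramphenicol: dilute stock: 17.4 µg/mL × 1850 mL ÷ 22300 µg/mL = 1.44 mL

sodium lactate 47.36 mL; ferric chloride 13.62 mL; boric acid 61.51 mg; chloramphenicol 1.44 mL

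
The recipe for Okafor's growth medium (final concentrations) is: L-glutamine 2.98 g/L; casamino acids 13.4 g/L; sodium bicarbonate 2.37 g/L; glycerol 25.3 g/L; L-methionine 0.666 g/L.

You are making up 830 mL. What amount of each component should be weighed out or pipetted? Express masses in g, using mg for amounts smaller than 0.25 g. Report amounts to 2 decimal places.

L-glutamine 2.47 g; casamino acids 11.12 g; sodium bicarbonate 1.97 g; glycerol 21.00 g; L-methionine 0.55 g

Working volume: 830 mL = 0.83 L.
L-glutamine: 2.98 g/L × 0.83 L = 2.47 g
casamino acids: 13.4 g/L × 0.83 L = 11.12 g
sodium bicarbonate: 2.37 g/L × 0.83 L = 1.97 g
glycerol: 25.3 g/L × 0.83 L = 21.00 g
L-methionine: 0.666 g/L × 0.83 L = 0.55 g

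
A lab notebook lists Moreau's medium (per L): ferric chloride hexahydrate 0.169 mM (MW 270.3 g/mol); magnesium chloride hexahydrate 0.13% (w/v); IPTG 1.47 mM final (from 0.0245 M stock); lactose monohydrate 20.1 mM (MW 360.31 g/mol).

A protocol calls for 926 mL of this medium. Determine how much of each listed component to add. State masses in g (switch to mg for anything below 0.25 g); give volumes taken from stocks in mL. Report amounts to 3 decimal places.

ferric chloride hexahydrate 42.300 mg; magnesium chloride hexahydrate 1.204 g; IPTG 55.560 mL; lactose monohydrate 6.706 g

Target volume = 926 mL = 0.926 L.
ferric chloride hexahydrate: 0.169 mmol/L × 270.3 mg/mmol × 0.926 L = 42.300 mg
magnesium chloride hexahydrate: 0.13% w/v = 1.3 g/L → 1.3 × 0.926 L = 1.204 g
IPTG: V = C2·V2/C1 = 1.47 mM × 926 mL ÷ 24.5 mM = 55.560 mL
lactose monohydrate: 20.1 mmol/L × 360.31 g/mol × 0.926 L ÷ 1000 = 6.706 g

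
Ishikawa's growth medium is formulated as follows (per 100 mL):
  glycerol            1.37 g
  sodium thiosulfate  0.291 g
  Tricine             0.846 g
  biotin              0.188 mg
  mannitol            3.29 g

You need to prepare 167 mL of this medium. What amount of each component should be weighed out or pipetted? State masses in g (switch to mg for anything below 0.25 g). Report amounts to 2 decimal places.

Ratio of target to recipe volume: 167 / 100 = 1.67.
glycerol: 1.37 g × (167 mL / 100 mL) = 2.29 g
sodium thiosulfate: 0.291 g × (167 mL / 100 mL) = 0.49 g
Tricine: 0.846 g × (167 mL / 100 mL) = 1.41 g
biotin: 0.188 mg × (167 mL / 100 mL) = 0.31 mg
mannitol: 3.29 g × (167 mL / 100 mL) = 5.49 g

glycerol 2.29 g; sodium thiosulfate 0.49 g; Tricine 1.41 g; biotin 0.31 mg; mannitol 5.49 g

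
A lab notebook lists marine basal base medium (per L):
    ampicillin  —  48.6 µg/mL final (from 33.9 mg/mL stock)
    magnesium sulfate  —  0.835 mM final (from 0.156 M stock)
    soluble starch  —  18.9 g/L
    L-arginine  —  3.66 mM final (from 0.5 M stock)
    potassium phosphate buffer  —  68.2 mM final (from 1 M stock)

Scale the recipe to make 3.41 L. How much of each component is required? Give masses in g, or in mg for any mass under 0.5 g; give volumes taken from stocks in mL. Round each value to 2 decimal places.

ampicillin 4.89 mL; magnesium sulfate 18.25 mL; soluble starch 64.45 g; L-arginine 24.96 mL; potassium phosphate buffer 232.56 mL

Scale factor relative to 1 L: 3.41.
ampicillin: dilute stock: 48.6 µg/mL × 3410 mL ÷ 33900 µg/mL = 4.89 mL
magnesium sulfate: C1V1 = C2V2 → 0.835 mM × 3410 mL ÷ 156 mM = 18.25 mL
soluble starch: 18.9 g/L × 3.41 L = 64.45 g
L-arginine: V = C2·V2/C1 = 3.66 mM × 3410 mL ÷ 500 mM = 24.96 mL
potassium phosphate buffer: C1V1 = C2V2 → 68.2 mM × 3410 mL ÷ 1000 mM = 232.56 mL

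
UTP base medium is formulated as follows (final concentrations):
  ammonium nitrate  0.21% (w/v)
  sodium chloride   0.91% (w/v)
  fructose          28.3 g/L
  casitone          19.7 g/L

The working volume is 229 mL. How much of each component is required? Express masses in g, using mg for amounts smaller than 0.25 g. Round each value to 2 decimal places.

ammonium nitrate 0.48 g; sodium chloride 2.08 g; fructose 6.48 g; casitone 4.51 g

Working volume: 229 mL = 0.229 L.
ammonium nitrate: 0.21 g per 100 mL × 229 mL ÷ 100 = 0.48 g
sodium chloride: 0.91 g per 100 mL × 229 mL ÷ 100 = 2.08 g
fructose: 28.3 g/L × 0.229 L = 6.48 g
casitone: 19.7 g/L × 0.229 L = 4.51 g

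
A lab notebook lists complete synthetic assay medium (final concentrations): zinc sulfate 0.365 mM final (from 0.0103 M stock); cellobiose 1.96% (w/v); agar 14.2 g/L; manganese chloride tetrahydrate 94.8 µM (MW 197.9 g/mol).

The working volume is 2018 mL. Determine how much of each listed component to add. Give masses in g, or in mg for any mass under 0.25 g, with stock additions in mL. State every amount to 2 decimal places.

zinc sulfate 71.51 mL; cellobiose 39.55 g; agar 28.66 g; manganese chloride tetrahydrate 37.86 mg

Scale factor relative to 1 L: 2.018.
zinc sulfate: dilute stock: 0.365 mM × 2018 mL ÷ 10.3 mM = 71.51 mL
cellobiose: 1.96 g per 100 mL × 2018 mL ÷ 100 = 39.55 g
agar: 14.2 g/L × 2.018 L = 28.66 g
manganese chloride tetrahydrate: 94.8 µmol/L × 197.9 g/mol × 2.018 L ÷ 1000 = 37.86 mg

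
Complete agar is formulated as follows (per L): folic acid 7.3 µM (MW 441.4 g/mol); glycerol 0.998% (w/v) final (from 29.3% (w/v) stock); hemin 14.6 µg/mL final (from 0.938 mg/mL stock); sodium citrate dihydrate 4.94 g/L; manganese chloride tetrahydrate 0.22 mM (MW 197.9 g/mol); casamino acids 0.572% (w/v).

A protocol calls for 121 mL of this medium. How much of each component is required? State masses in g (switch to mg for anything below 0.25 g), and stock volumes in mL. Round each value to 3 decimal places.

Target volume = 121 mL = 0.121 L.
folic acid: 7.3 µmol/L × 441.4 g/mol × 0.121 L ÷ 1000 = 0.390 mg
glycerol: dilute stock: 0.998% ÷ 29.3% × 121 mL = 4.121 mL
hemin: dilute stock: 14.6 µg/mL × 121 mL ÷ 938 µg/mL = 1.883 mL
sodium citrate dihydrate: 4.94 g/L × 0.121 L = 0.598 g
manganese chloride tetrahydrate: 0.22 mmol/L × 197.9 mg/mmol × 0.121 L = 5.268 mg
casamino acids: 0.572 g per 100 mL × 121 mL ÷ 100 = 0.692 g

folic acid 0.390 mg; glycerol 4.121 mL; hemin 1.883 mL; sodium citrate dihydrate 0.598 g; manganese chloride tetrahydrate 5.268 mg; casamino acids 0.692 g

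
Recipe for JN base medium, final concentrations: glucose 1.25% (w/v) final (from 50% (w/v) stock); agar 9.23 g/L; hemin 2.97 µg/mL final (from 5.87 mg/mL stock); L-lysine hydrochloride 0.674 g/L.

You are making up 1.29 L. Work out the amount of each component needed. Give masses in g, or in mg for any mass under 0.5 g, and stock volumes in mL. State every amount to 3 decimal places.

Working volume: 1.29 L.
glucose: V = C2·V2/C1 = 1.25% ÷ 50% × 1290 mL = 32.250 mL
agar: 9.23 g/L × 1.29 L = 11.907 g
hemin: dilute stock: 2.97 µg/mL × 1290 mL ÷ 5870 µg/mL = 0.653 mL
L-lysine hydrochloride: 0.674 g/L × 1.29 L = 0.869 g

glucose 32.250 mL; agar 11.907 g; hemin 0.653 mL; L-lysine hydrochloride 0.869 g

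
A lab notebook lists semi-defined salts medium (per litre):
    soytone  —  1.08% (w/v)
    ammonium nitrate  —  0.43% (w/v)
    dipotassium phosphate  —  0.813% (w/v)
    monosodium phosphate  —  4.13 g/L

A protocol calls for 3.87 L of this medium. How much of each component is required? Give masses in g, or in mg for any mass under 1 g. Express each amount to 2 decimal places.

soytone 41.80 g; ammonium nitrate 16.64 g; dipotassium phosphate 31.46 g; monosodium phosphate 15.98 g

Scale factor relative to 1 L: 3.87.
soytone: 1.08 g per 100 mL × 3870 mL ÷ 100 = 41.80 g
ammonium nitrate: 0.43% w/v = 4.3 g/L → 4.3 × 3.87 L = 16.64 g
dipotassium phosphate: 0.813% w/v = 8.13 g/L → 8.13 × 3.87 L = 31.46 g
monosodium phosphate: 4.13 g/L × 3.87 L = 15.98 g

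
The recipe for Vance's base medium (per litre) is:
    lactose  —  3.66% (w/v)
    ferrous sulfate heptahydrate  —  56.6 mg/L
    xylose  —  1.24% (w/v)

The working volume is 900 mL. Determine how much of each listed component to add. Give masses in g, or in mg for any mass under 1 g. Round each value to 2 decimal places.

lactose 32.94 g; ferrous sulfate heptahydrate 50.94 mg; xylose 11.16 g

Working volume: 900 mL = 0.9 L.
lactose: 3.66% w/v = 36.6 g/L → 36.6 × 0.9 L = 32.94 g
ferrous sulfate heptahydrate: 56.6 mg/L × 0.9 L = 50.94 mg
xylose: 1.24% w/v = 12.4 g/L → 12.4 × 0.9 L = 11.16 g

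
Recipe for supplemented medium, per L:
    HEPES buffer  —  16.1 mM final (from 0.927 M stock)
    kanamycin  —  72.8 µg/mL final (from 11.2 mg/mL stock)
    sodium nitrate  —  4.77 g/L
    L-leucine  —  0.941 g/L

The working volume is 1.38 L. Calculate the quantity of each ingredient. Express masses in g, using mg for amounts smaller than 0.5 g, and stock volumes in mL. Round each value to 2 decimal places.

HEPES buffer 23.97 mL; kanamycin 8.97 mL; sodium nitrate 6.58 g; L-leucine 1.30 g

Working volume: 1.38 L.
HEPES buffer: V = C2·V2/C1 = 16.1 mM × 1380 mL ÷ 927 mM = 23.97 mL
kanamycin: C1V1 = C2V2 → 72.8 µg/mL × 1380 mL ÷ 11200 µg/mL = 8.97 mL
sodium nitrate: 4.77 g/L × 1.38 L = 6.58 g
L-leucine: 0.941 g/L × 1.38 L = 1.30 g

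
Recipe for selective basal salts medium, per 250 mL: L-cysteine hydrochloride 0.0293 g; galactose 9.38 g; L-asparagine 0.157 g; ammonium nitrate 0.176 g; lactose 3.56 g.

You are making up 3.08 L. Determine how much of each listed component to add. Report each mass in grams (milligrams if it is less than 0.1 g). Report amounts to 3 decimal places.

Ratio of target to recipe volume: 3080 / 250 = 12.32.
L-cysteine hydrochloride: 0.0293 g × (3080 mL / 250 mL) = 0.361 g
galactose: 9.38 g × (3080 mL / 250 mL) = 115.562 g
L-asparagine: 0.157 g × (3080 mL / 250 mL) = 1.934 g
ammonium nitrate: 0.176 g × (3080 mL / 250 mL) = 2.168 g
lactose: 3.56 g × (3080 mL / 250 mL) = 43.859 g

L-cysteine hydrochloride 0.361 g; galactose 115.562 g; L-asparagine 1.934 g; ammonium nitrate 2.168 g; lactose 43.859 g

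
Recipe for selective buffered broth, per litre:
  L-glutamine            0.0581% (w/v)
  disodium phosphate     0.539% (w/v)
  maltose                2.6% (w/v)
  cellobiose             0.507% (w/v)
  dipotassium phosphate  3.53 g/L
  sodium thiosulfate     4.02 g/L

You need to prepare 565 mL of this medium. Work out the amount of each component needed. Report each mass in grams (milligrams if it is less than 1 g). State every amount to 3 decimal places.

Working volume: 565 mL = 0.565 L.
L-glutamine: 0.0581 g per 100 mL × 565 mL ÷ 100 = 0.328265 g = 328.265 mg
disodium phosphate: 0.539% w/v = 5.39 g/L → 5.39 × 0.565 L = 3.045 g
maltose: 2.6 g per 100 mL × 565 mL ÷ 100 = 14.690 g
cellobiose: 0.507 g per 100 mL × 565 mL ÷ 100 = 2.865 g
dipotassium phosphate: 3.53 g/L × 0.565 L = 1.994 g
sodium thiosulfate: 4.02 g/L × 0.565 L = 2.271 g

L-glutamine 328.265 mg; disodium phosphate 3.045 g; maltose 14.690 g; cellobiose 2.865 g; dipotassium phosphate 1.994 g; sodium thiosulfate 2.271 g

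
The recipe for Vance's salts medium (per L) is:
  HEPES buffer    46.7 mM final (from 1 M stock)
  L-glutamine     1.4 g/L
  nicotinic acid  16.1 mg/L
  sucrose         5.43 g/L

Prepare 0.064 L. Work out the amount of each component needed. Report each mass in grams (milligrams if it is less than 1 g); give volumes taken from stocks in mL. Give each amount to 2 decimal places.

Scale factor relative to 1 L: 0.064.
HEPES buffer: V = C2·V2/C1 = 46.7 mM × 64 mL ÷ 1000 mM = 2.99 mL
L-glutamine: 1.4 g/L × 0.064 L = 0.0896 g = 89.60 mg
nicotinic acid: 16.1 mg/L × 0.064 L = 1.03 mg
sucrose: 5.43 g/L × 0.064 L = 0.34752 g = 347.52 mg

HEPES buffer 2.99 mL; L-glutamine 89.60 mg; nicotinic acid 1.03 mg; sucrose 347.52 mg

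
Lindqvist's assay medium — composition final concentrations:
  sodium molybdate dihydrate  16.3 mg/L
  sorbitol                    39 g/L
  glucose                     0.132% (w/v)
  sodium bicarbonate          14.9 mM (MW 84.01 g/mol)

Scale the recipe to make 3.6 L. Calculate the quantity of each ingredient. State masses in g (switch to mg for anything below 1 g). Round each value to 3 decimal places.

sodium molybdate dihydrate 58.680 mg; sorbitol 140.400 g; glucose 4.752 g; sodium bicarbonate 4.506 g

Working volume: 3.6 L.
sodium molybdate dihydrate: 16.3 mg/L × 3.6 L = 58.680 mg
sorbitol: 39 g/L × 3.6 L = 140.400 g
glucose: 0.132 g per 100 mL × 3600 mL ÷ 100 = 4.752 g
sodium bicarbonate: 14.9 mmol/L × 84.01 g/mol × 3.6 L ÷ 1000 = 4.506 g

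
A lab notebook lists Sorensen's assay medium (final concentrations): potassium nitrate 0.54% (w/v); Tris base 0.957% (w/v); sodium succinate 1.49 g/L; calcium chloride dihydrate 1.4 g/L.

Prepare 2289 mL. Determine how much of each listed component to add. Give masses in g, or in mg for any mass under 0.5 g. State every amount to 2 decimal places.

Scale factor relative to 1 L: 2.289.
potassium nitrate: 0.54% w/v = 5.4 g/L → 5.4 × 2.289 L = 12.36 g
Tris base: 0.957 g per 100 mL × 2289 mL ÷ 100 = 21.91 g
sodium succinate: 1.49 g/L × 2.289 L = 3.41 g
calcium chloride dihydrate: 1.4 g/L × 2.289 L = 3.20 g

potassium nitrate 12.36 g; Tris base 21.91 g; sodium succinate 3.41 g; calcium chloride dihydrate 3.20 g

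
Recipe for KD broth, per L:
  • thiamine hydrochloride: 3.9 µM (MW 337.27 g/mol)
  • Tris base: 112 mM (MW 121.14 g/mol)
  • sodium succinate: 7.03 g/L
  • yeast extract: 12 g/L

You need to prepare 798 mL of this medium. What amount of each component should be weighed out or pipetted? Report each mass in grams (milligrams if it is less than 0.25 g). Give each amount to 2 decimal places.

Target volume = 798 mL = 0.798 L.
thiamine hydrochloride: 3.9 µmol/L × 337.27 g/mol × 0.798 L ÷ 1000 = 1.05 mg
Tris base: 112 mmol/L × 121.14 g/mol × 0.798 L ÷ 1000 = 10.83 g
sodium succinate: 7.03 g/L × 0.798 L = 5.61 g
yeast extract: 12 g/L × 0.798 L = 9.58 g

thiamine hydrochloride 1.05 mg; Tris base 10.83 g; sodium succinate 5.61 g; yeast extract 9.58 g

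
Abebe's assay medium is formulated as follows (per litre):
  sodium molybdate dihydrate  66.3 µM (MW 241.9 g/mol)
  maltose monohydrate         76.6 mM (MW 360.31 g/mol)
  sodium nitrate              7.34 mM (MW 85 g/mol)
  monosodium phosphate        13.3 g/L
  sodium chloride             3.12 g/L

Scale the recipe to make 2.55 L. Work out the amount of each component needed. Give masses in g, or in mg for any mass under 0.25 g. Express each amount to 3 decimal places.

Working volume: 2.55 L.
sodium molybdate dihydrate: 66.3 µmol/L × 241.9 g/mol × 2.55 L ÷ 1000 = 40.897 mg
maltose monohydrate: 76.6 mmol/L × 360.31 g/mol × 2.55 L ÷ 1000 = 70.379 g
sodium nitrate: 7.34 mmol/L × 85 g/mol × 2.55 L ÷ 1000 = 1.591 g
monosodium phosphate: 13.3 g/L × 2.55 L = 33.915 g
sodium chloride: 3.12 g/L × 2.55 L = 7.956 g

sodium molybdate dihydrate 40.897 mg; maltose monohydrate 70.379 g; sodium nitrate 1.591 g; monosodium phosphate 33.915 g; sodium chloride 7.956 g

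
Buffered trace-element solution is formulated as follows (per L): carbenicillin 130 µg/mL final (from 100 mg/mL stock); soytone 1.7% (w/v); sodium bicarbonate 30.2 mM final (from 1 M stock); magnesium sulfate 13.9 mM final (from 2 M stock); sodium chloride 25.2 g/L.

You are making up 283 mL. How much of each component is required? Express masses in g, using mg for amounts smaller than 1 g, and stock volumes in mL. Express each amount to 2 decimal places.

carbenicillin 0.37 mL; soytone 4.81 g; sodium bicarbonate 8.55 mL; magnesium sulfate 1.97 mL; sodium chloride 7.13 g

Scale factor relative to 1 L: 0.283.
carbenicillin: V = C2·V2/C1 = 130 µg/mL × 283 mL ÷ 100000 µg/mL = 0.37 mL
soytone: 1.7% w/v = 17 g/L → 17 × 0.283 L = 4.81 g
sodium bicarbonate: dilute stock: 30.2 mM × 283 mL ÷ 1000 mM = 8.55 mL
magnesium sulfate: dilute stock: 13.9 mM × 283 mL ÷ 2000 mM = 1.97 mL
sodium chloride: 25.2 g/L × 0.283 L = 7.13 g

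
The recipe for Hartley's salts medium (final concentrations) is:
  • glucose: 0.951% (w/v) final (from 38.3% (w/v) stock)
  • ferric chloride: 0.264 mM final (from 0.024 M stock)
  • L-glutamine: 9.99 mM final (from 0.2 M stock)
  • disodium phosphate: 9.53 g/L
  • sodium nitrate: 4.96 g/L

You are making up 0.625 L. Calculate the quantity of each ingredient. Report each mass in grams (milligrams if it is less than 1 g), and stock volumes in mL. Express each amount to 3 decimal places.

glucose 15.519 mL; ferric chloride 6.875 mL; L-glutamine 31.219 mL; disodium phosphate 5.956 g; sodium nitrate 3.100 g

Working volume: 0.625 L.
glucose: C1V1 = C2V2 → 0.951% ÷ 38.3% × 625 mL = 15.519 mL
ferric chloride: C1V1 = C2V2 → 0.264 mM × 625 mL ÷ 24 mM = 6.875 mL
L-glutamine: C1V1 = C2V2 → 9.99 mM × 625 mL ÷ 200 mM = 31.219 mL
disodium phosphate: 9.53 g/L × 0.625 L = 5.956 g
sodium nitrate: 4.96 g/L × 0.625 L = 3.100 g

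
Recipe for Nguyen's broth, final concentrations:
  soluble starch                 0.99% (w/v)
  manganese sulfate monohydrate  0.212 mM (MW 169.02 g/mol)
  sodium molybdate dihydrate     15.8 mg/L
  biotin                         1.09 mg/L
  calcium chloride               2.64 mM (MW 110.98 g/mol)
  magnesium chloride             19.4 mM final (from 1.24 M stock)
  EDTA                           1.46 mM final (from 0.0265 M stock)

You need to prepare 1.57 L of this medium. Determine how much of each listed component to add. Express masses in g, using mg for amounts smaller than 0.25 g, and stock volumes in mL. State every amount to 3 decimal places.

soluble starch 15.543 g; manganese sulfate monohydrate 56.257 mg; sodium molybdate dihydrate 24.806 mg; biotin 1.711 mg; calcium chloride 0.460 g; magnesium chloride 24.563 mL; EDTA 86.498 mL

Scale factor relative to 1 L: 1.57.
soluble starch: 0.99 g per 100 mL × 1570 mL ÷ 100 = 15.543 g
manganese sulfate monohydrate: 0.212 mmol/L × 169.02 mg/mmol × 1.57 L = 56.257 mg
sodium molybdate dihydrate: 15.8 mg/L × 1.57 L = 24.806 mg
biotin: 1.09 mg/L × 1.57 L = 1.711 mg
calcium chloride: 2.64 mmol/L × 110.98 g/mol × 1.57 L ÷ 1000 = 0.460 g
magnesium chloride: V = C2·V2/C1 = 19.4 mM × 1570 mL ÷ 1240 mM = 24.563 mL
EDTA: C1V1 = C2V2 → 1.46 mM × 1570 mL ÷ 26.5 mM = 86.498 mL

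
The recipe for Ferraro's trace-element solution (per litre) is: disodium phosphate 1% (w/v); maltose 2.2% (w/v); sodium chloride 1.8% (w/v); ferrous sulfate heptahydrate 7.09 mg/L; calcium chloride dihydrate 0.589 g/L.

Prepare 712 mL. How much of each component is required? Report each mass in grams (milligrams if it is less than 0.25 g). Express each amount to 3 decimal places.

Scale factor relative to 1 L: 0.712.
disodium phosphate: 1% w/v = 10 g/L → 10 × 0.712 L = 7.120 g
maltose: 2.2 g per 100 mL × 712 mL ÷ 100 = 15.664 g
sodium chloride: 1.8 g per 100 mL × 712 mL ÷ 100 = 12.816 g
ferrous sulfate heptahydrate: 7.09 mg/L × 0.712 L = 5.048 mg
calcium chloride dihydrate: 0.589 g/L × 0.712 L = 0.419 g

disodium phosphate 7.120 g; maltose 15.664 g; sodium chloride 12.816 g; ferrous sulfate heptahydrate 5.048 mg; calcium chloride dihydrate 0.419 g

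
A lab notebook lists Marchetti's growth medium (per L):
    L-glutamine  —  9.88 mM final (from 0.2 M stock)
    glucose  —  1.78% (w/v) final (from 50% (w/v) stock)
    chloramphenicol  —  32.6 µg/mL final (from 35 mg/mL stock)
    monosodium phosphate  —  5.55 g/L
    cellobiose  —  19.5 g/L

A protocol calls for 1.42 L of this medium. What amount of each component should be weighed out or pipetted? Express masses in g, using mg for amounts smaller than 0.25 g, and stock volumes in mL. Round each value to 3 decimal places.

L-glutamine 70.148 mL; glucose 50.552 mL; chloramphenicol 1.323 mL; monosodium phosphate 7.881 g; cellobiose 27.690 g

Working volume: 1.42 L.
L-glutamine: dilute stock: 9.88 mM × 1420 mL ÷ 200 mM = 70.148 mL
glucose: V = C2·V2/C1 = 1.78% ÷ 50% × 1420 mL = 50.552 mL
chloramphenicol: dilute stock: 32.6 µg/mL × 1420 mL ÷ 35000 µg/mL = 1.323 mL
monosodium phosphate: 5.55 g/L × 1.42 L = 7.881 g
cellobiose: 19.5 g/L × 1.42 L = 27.690 g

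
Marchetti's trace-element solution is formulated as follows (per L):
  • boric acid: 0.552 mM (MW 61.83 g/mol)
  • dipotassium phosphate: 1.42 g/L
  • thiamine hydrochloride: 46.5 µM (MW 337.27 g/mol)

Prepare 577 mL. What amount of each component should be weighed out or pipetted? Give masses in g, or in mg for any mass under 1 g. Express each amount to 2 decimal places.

Working volume: 577 mL = 0.577 L.
boric acid: 0.552 mmol/L × 61.83 mg/mmol × 0.577 L = 19.69 mg
dipotassium phosphate: 1.42 g/L × 0.577 L = 0.81934 g = 819.34 mg
thiamine hydrochloride: 46.5 µmol/L × 337.27 g/mol × 0.577 L ÷ 1000 = 9.05 mg

boric acid 19.69 mg; dipotassium phosphate 819.34 mg; thiamine hydrochloride 9.05 mg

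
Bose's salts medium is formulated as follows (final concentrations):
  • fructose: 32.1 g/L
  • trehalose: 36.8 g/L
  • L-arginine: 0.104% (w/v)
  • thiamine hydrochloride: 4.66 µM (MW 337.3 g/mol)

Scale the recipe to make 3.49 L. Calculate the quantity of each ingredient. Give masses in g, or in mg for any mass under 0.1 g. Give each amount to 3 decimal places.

fructose 112.029 g; trehalose 128.432 g; L-arginine 3.630 g; thiamine hydrochloride 5.486 mg

Working volume: 3.49 L.
fructose: 32.1 g/L × 3.49 L = 112.029 g
trehalose: 36.8 g/L × 3.49 L = 128.432 g
L-arginine: 0.104 g per 100 mL × 3490 mL ÷ 100 = 3.630 g
thiamine hydrochloride: 4.66 µmol/L × 337.3 g/mol × 3.49 L ÷ 1000 = 5.486 mg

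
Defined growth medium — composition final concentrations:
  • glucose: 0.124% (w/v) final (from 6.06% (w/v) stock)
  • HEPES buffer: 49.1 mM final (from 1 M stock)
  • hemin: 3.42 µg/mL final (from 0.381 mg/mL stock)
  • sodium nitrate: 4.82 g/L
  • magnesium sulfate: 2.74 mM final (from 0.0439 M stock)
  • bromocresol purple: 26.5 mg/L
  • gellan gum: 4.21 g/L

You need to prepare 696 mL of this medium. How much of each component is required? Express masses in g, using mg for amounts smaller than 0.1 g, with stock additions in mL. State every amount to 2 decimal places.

glucose 14.24 mL; HEPES buffer 34.17 mL; hemin 6.25 mL; sodium nitrate 3.35 g; magnesium sulfate 43.44 mL; bromocresol purple 18.44 mg; gellan gum 2.93 g

Working volume: 696 mL = 0.696 L.
glucose: V = C2·V2/C1 = 0.124% ÷ 6.06% × 696 mL = 14.24 mL
HEPES buffer: dilute stock: 49.1 mM × 696 mL ÷ 1000 mM = 34.17 mL
hemin: V = C2·V2/C1 = 3.42 µg/mL × 696 mL ÷ 381 µg/mL = 6.25 mL
sodium nitrate: 4.82 g/L × 0.696 L = 3.35 g
magnesium sulfate: dilute stock: 2.74 mM × 696 mL ÷ 43.9 mM = 43.44 mL
bromocresol purple: 26.5 mg/L × 0.696 L = 18.44 mg
gellan gum: 4.21 g/L × 0.696 L = 2.93 g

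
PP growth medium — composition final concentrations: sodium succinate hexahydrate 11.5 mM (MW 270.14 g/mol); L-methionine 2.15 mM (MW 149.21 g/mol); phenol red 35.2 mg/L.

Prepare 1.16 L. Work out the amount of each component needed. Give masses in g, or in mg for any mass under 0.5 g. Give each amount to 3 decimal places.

sodium succinate hexahydrate 3.604 g; L-methionine 372.130 mg; phenol red 40.832 mg

Scale factor relative to 1 L: 1.16.
sodium succinate hexahydrate: 11.5 mmol/L × 270.14 g/mol × 1.16 L ÷ 1000 = 3.604 g
L-methionine: 2.15 mmol/L × 149.21 mg/mmol × 1.16 L = 372.130 mg
phenol red: 35.2 mg/L × 1.16 L = 40.832 mg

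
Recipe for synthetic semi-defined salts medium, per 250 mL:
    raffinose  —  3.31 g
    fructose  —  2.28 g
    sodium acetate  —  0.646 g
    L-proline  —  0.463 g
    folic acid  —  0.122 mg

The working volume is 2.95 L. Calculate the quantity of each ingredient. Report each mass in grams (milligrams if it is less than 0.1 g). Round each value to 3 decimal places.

Scale factor = 2950 mL / 250 mL = 11.8.
raffinose: 3.31 g × (2950 mL / 250 mL) = 39.058 g
fructose: 2.28 g × (2950 mL / 250 mL) = 26.904 g
sodium acetate: 0.646 g × (2950 mL / 250 mL) = 7.623 g
L-proline: 0.463 g × (2950 mL / 250 mL) = 5.463 g
folic acid: 0.122 mg × (2950 mL / 250 mL) = 1.440 mg

raffinose 39.058 g; fructose 26.904 g; sodium acetate 7.623 g; L-proline 5.463 g; folic acid 1.440 mg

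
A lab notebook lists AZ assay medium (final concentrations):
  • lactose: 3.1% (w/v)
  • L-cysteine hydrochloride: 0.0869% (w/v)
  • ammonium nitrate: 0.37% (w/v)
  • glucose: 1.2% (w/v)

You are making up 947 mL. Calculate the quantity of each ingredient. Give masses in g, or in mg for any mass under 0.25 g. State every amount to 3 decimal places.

Scale factor relative to 1 L: 0.947.
lactose: 3.1% w/v = 31 g/L → 31 × 0.947 L = 29.357 g
L-cysteine hydrochloride: 0.0869% w/v = 0.869 g/L → 0.869 × 0.947 L = 0.823 g
ammonium nitrate: 0.37 g per 100 mL × 947 mL ÷ 100 = 3.504 g
glucose: 1.2% w/v = 12 g/L → 12 × 0.947 L = 11.364 g

lactose 29.357 g; L-cysteine hydrochloride 0.823 g; ammonium nitrate 3.504 g; glucose 11.364 g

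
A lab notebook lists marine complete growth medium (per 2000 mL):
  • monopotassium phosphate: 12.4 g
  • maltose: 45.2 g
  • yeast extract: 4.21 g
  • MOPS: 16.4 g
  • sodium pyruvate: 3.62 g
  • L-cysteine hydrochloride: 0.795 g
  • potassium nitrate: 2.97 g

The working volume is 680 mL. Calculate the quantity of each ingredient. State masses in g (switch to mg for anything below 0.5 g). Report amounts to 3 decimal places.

Scale factor = 680 mL / 2000 mL = 0.34.
monopotassium phosphate: 12.4 g × (680 mL / 2000 mL) = 4.216 g
maltose: 45.2 g × (680 mL / 2000 mL) = 15.368 g
yeast extract: 4.21 g × (680 mL / 2000 mL) = 1.431 g
MOPS: 16.4 g × (680 mL / 2000 mL) = 5.576 g
sodium pyruvate: 3.62 g × (680 mL / 2000 mL) = 1.231 g
L-cysteine hydrochloride: 0.795 g × (680 mL / 2000 mL) = 0.2703 g = 270.300 mg
potassium nitrate: 2.97 g × (680 mL / 2000 mL) = 1.010 g

monopotassium phosphate 4.216 g; maltose 15.368 g; yeast extract 1.431 g; MOPS 5.576 g; sodium pyruvate 1.231 g; L-cysteine hydrochloride 270.300 mg; potassium nitrate 1.010 g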